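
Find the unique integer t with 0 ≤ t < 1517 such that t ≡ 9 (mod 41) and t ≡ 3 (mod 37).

41⁻¹ mod 37: 41·28 ≡ 1 (mod 37), so 41⁻¹ ≡ 28.
t = 9 + 41·((3 − 9)·28 mod 37) = 9 + 41·17 = 706.

706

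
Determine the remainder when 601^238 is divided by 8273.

4070

Using repeated squaring:
238 in binary is 11101110, i.e. 238 = 128 + 64 + 32 + 8 + 4 + 2.
601^1 ≡ 601 (mod 8273)
601^2 ≡ 601^2 = 361201 ≡ 5462 (mod 8273)
601^4 ≡ 5462^2 = 29833444 ≡ 1006 (mod 8273)
601^8 ≡ 1006^2 = 1012036 ≡ 2730 (mod 8273)
601^16 ≡ 2730^2 = 7452900 ≡ 7200 (mod 8273)
601^32 ≡ 7200^2 = 51840000 ≡ 1382 (mod 8273)
601^64 ≡ 1382^2 = 1909924 ≡ 7134 (mod 8273)
601^128 ≡ 7134^2 = 50893956 ≡ 6733 (mod 8273)
601^238 = 601^128 · 601^64 · 601^32 · 601^8 · 601^4 · 601^2 ≡ 6733 · 7134 · 1382 · 2730 · 1006 · 5462 (mod 8273).
Accumulate the product:
6733 · 7134 = 48033222 ≡ 184
184 · 1382 = 254288 ≡ 6098
6098 · 2730 = 16647540 ≡ 2264
2264 · 1006 = 2277584 ≡ 2509
2509 · 5462 = 13704158 ≡ 4070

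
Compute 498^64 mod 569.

280

Compute successive squares:
498^1 ≡ 498 (mod 569)
498^2 ≡ 498^2 = 248004 ≡ 489 (mod 569)
498^4 ≡ 489^2 = 239121 ≡ 141 (mod 569)
498^8 ≡ 141^2 = 19881 ≡ 535 (mod 569)
498^16 ≡ 535^2 = 286225 ≡ 18 (mod 569)
498^32 ≡ 18^2 = 324 (mod 569)
498^64 ≡ 324^2 = 104976 ≡ 280 (mod 569)
So 498^64 ≡ 280 (mod 569).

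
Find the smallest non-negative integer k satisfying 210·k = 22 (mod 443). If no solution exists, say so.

287

gcd(210, 443) = 1, so a unique solution mod 443 exists.
210⁻¹ ≡ 154 (mod 443).
k ≡ 154·22 ≡ 287 (mod 443).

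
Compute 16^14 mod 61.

42

14 in binary is 1110, i.e. 14 = 8 + 4 + 2.
16^1 ≡ 16 (mod 61)
16^2 ≡ 16^2 = 256 ≡ 12 (mod 61)
16^4 ≡ 12^2 = 144 ≡ 22 (mod 61)
16^8 ≡ 22^2 = 484 ≡ 57 (mod 61)
16^14 = 16^8 × 16^4 × 16^2 ≡ 57 × 22 × 12 (mod 61).
Accumulate the product:
57 × 22 = 1254 ≡ 34
34 × 12 = 408 ≡ 42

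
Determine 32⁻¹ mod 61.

61 = 1×32 + 29
32 = 1×29 + 3
29 = 9×3 + 2
3 = 1×2 + 1
2 = 2×1 + 0
gcd(32, 61) = 1, so the inverse exists.
Back-substitute for 1:
1 = 1×3 − 1×2
  = −1×29 + 10×3
  = 10×32 − 11×29
  = −11×61 + 21×32
So 32⁻¹ ≡ 21 (mod 61).

21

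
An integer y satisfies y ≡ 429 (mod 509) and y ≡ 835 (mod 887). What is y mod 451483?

217263

509⁻¹ mod 887: 509*237 ≡ 1 (mod 887), so 509⁻¹ ≡ 237.
y = 429 + 509*((835 − 429)*237 mod 887) = 429 + 509*426 = 217263.
Check: 217263 mod 509 = 429, 217263 mod 887 = 835. ✓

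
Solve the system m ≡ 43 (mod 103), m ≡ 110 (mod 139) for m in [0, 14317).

249

103⁻¹ mod 139: 103*27 ≡ 1 (mod 139), so 103⁻¹ ≡ 27.
m = 43 + 103*((110 − 43)*27 mod 139) = 43 + 103*2 = 249.
Check: 249 mod 103 = 43, 249 mod 139 = 110. ✓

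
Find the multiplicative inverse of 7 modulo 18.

13

Apply the Euclidean algorithm and back-substitute:
18 = 2×7 + 4
7 = 1×4 + 3
4 = 1×3 + 1
3 = 3×1 + 0
gcd(7, 18) = 1, so the inverse exists.
Bézout: 1 = 2×18 − 5×7.
So 7⁻¹ ≡ −5 ≡ 13 (mod 18).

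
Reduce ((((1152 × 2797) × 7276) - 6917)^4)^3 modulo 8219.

6171

1152 × 2797 = 3222144 ≡ 296 (mod 8219)
296 × 7276 = 2153696 ≡ 318 (mod 8219)
318 - 6917 = -6599 ≡ 1620 (mod 8219)
(1620)^4 ≡ 2825 (mod 8219)
(2825)^3 ≡ 6171 (mod 8219)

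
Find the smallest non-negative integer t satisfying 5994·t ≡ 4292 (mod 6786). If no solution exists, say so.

no solution

gcd(5994, 6786) = 18, and 18 does not divide 4292.
So the congruence has no solution.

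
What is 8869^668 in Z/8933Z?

3411

668 in binary is 1010011100, i.e. 668 = 512 + 128 + 16 + 8 + 4.
8869^1 ≡ 8869 (mod 8933)
8869^2 ≡ 8869^2 = 78659161 ≡ 4096 (mod 8933)
8869^4 ≡ 4096^2 = 16777216 ≡ 1042 (mod 8933)
8869^8 ≡ 1042^2 = 1085764 ≡ 4871 (mod 8933)
8869^16 ≡ 4871^2 = 23726641 ≡ 593 (mod 8933)
8869^32 ≡ 593^2 = 351649 ≡ 3262 (mod 8933)
8869^64 ≡ 3262^2 = 10640644 ≡ 1441 (mod 8933)
8869^128 ≡ 1441^2 = 2076481 ≡ 4025 (mod 8933)
8869^256 ≡ 4025^2 = 16200625 ≡ 5096 (mod 8933)
8869^512 ≡ 5096^2 = 25969216 ≡ 985 (mod 8933)
8869^668 = 8869^512 · 8869^128 · 8869^16 · 8869^8 · 8869^4 ≡ 985 · 4025 · 593 · 4871 · 1042 (mod 8933).
Accumulate the product:
985 · 4025 = 3964625 ≡ 7306
7306 · 593 = 4332458 ≡ 8886
8886 · 4871 = 43283706 ≡ 3321
3321 · 1042 = 3460482 ≡ 3411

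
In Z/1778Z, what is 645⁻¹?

1359

Apply the Euclidean algorithm and back-substitute:
1778 = 2×645 + 488
645 = 1×488 + 157
488 = 3×157 + 17
157 = 9×17 + 4
17 = 4×4 + 1
4 = 4×1 + 0
gcd(645, 1778) = 1, so the inverse exists.
Back-substitute for 1:
1 = 1×17 − 4×4
  = −4×157 + 37×17
  = 37×488 − 115×157
  = −115×645 + 152×488
  = 152×1778 − 419×645
So 645⁻¹ ≡ −419 ≡ 1359 (mod 1778).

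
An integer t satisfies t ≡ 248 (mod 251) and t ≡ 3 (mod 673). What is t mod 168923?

29615

251⁻¹ mod 673: 251*244 ≡ 1 (mod 673), so 251⁻¹ ≡ 244.
t = 248 + 251*((3 − 248)*244 mod 673) = 248 + 251*117 = 29615.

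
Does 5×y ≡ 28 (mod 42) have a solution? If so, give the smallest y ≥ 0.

14

gcd(5, 42) = 1, so a unique solution mod 42 exists.
5⁻¹ ≡ 17 (mod 42).
y ≡ 17×28 ≡ 14 (mod 42).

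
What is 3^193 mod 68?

Using repeated squaring:
193 in binary is 11000001, i.e. 193 = 128 + 64 + 1.
3^1 ≡ 3 (mod 68)
3^2 ≡ 3^2 = 9 (mod 68)
3^4 ≡ 9^2 = 81 ≡ 13 (mod 68)
3^8 ≡ 13^2 = 169 ≡ 33 (mod 68)
3^16 ≡ 33^2 = 1089 ≡ 1 (mod 68)
3^32 ≡ 1^2 = 1 (mod 68)
3^64 ≡ 1^2 = 1 (mod 68)
3^128 ≡ 1^2 = 1 (mod 68)
3^193 = 3^128 × 3^64 × 3^1 ≡ 1 × 1 × 3 (mod 68).
Accumulate the product:
1 × 1 = 1
1 × 3 = 3

3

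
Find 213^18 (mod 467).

Using repeated squaring:
213^1 ≡ 213 (mod 467)
213^2 ≡ 213^2 = 45369 ≡ 70 (mod 467)
213^4 ≡ 70^2 = 4900 ≡ 230 (mod 467)
213^8 ≡ 230^2 = 52900 ≡ 129 (mod 467)
213^16 ≡ 129^2 = 16641 ≡ 296 (mod 467)
213^18 = 213^16 * 213^2 ≡ 296 * 70 (mod 467).
296 * 70 = 20720 ≡ 172 (mod 467).

172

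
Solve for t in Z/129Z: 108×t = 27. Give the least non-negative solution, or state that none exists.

11

gcd(108, 129) = 3, and 3 | 27, so solutions exist.
Divide through by 3: 36×t ≡ 9 mod 43.
36⁻¹ ≡ 6 (mod 43).
t ≡ 6×9 ≡ 11 (mod 43).
The smallest non-negative solution is t = 11.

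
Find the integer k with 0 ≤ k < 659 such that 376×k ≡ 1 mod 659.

Run the extended Euclidean algorithm:
659 = 1*376 + 283
376 = 1*283 + 93
283 = 3*93 + 4
93 = 23*4 + 1
4 = 4*1 + 0
gcd(376, 659) = 1, so the inverse exists.
Back-substitute for 1:
1 = 1*93 − 23*4
  = −23*283 + 70*93
  = 70*376 − 93*283
  = −93*659 + 163*376
So 376⁻¹ ≡ 163 (mod 659).

163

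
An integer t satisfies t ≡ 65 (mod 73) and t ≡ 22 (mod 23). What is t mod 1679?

1379

73⁻¹ mod 23: 73·6 ≡ 1 (mod 23), so 73⁻¹ ≡ 6.
t = 65 + 73·((22 − 65)·6 mod 23) = 65 + 73·18 = 1379.
Check: 1379 mod 73 = 65, 1379 mod 23 = 22. ✓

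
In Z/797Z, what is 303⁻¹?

797 = 2*303 + 191
303 = 1*191 + 112
191 = 1*112 + 79
112 = 1*79 + 33
79 = 2*33 + 13
33 = 2*13 + 7
13 = 1*7 + 6
7 = 1*6 + 1
6 = 6*1 + 0
gcd(303, 797) = 1, so the inverse exists.
Bézout: 1 = −46*797 + 121*303.
So 303⁻¹ ≡ 121 (mod 797).

121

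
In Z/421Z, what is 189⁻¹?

372

421 = 2*189 + 43
189 = 4*43 + 17
43 = 2*17 + 9
17 = 1*9 + 8
9 = 1*8 + 1
8 = 8*1 + 0
gcd(189, 421) = 1, so the inverse exists.
Back-substitute for 1:
1 = 1*9 − 1*8
  = −1*17 + 2*9
  = 2*43 − 5*17
  = −5*189 + 22*43
  = 22*421 − 49*189
So 189⁻¹ ≡ −49 ≡ 372 (mod 421).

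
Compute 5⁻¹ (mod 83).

50

Run the extended Euclidean algorithm:
83 = 16*5 + 3
5 = 1*3 + 2
3 = 1*2 + 1
2 = 2*1 + 0
gcd(5, 83) = 1, so the inverse exists.
Back-substitute for 1:
1 = 1*3 − 1*2
  = −1*5 + 2*3
  = 2*83 − 33*5
So 5⁻¹ ≡ −33 ≡ 50 (mod 83).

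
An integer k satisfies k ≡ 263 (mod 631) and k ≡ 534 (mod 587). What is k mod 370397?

631⁻¹ mod 587: 631*547 ≡ 1 (mod 587), so 631⁻¹ ≡ 547.
k = 263 + 631*((534 − 263)*547 mod 587) = 263 + 631*313 = 197766.
Check: 197766 mod 631 = 263, 197766 mod 587 = 534. ✓

197766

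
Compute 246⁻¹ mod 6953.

Run the extended Euclidean algorithm:
6953 = 28·246 + 65
246 = 3·65 + 51
65 = 1·51 + 14
51 = 3·14 + 9
14 = 1·9 + 5
9 = 1·5 + 4
5 = 1·4 + 1
4 = 4·1 + 0
gcd(246, 6953) = 1, so the inverse exists.
Back-substitute for 1:
1 = 1·5 − 1·4
  = −1·9 + 2·5
  = 2·14 − 3·9
  = −3·51 + 11·14
  = 11·65 − 14·51
  = −14·246 + 53·65
  = 53·6953 − 1498·246
So 246⁻¹ ≡ −1498 ≡ 5455 (mod 6953).

5455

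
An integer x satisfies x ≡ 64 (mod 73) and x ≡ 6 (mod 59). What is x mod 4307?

2838

73⁻¹ mod 59: 73*38 ≡ 1 (mod 59), so 73⁻¹ ≡ 38.
x = 64 + 73*((6 − 64)*38 mod 59) = 64 + 73*38 = 2838.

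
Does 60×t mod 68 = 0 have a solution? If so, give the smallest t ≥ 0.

0

gcd(60, 68) = 4, and 4 | 0, so solutions exist.
Divide through by 4: 15×t mod 17 = 0.
15⁻¹ ≡ 8 (mod 17).
t ≡ 8×0 ≡ 0 (mod 17).
The smallest non-negative solution is t = 0.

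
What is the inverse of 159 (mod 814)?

471

Run the extended Euclidean algorithm:
814 = 5*159 + 19
159 = 8*19 + 7
19 = 2*7 + 5
7 = 1*5 + 2
5 = 2*2 + 1
2 = 2*1 + 0
gcd(159, 814) = 1, so the inverse exists.
Bézout: 1 = 67*814 − 343*159.
So 159⁻¹ ≡ −343 ≡ 471 (mod 814).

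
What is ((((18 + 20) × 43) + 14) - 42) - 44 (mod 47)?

11

18 + 20 = 38
38 × 43 = 1634 ≡ 36 (mod 47)
36 + 14 = 50 ≡ 3 (mod 47)
3 - 42 = -39 ≡ 8 (mod 47)
8 - 44 = -36 ≡ 11 (mod 47)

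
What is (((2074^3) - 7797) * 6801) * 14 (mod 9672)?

(2074)^3 ≡ 1864 (mod 9672)
1864 - 7797 = -5933 ≡ 3739 (mod 9672)
3739 * 6801 = 25428939 ≡ 1251 (mod 9672)
1251 * 14 = 17514 ≡ 7842 (mod 9672)

7842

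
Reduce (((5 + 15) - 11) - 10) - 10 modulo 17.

5 + 15 = 20 ≡ 3 (mod 17)
3 - 11 = -8 ≡ 9 (mod 17)
9 - 10 = -1 ≡ 16 (mod 17)
16 - 10 = 6

6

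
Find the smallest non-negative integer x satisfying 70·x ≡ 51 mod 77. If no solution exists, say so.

no solution

gcd(70, 77) = 7, and 7 does not divide 51.
So the congruence has no solution.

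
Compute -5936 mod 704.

-5936 = -9*704 + 400, so -5936 ≡ 400 (mod 704).

400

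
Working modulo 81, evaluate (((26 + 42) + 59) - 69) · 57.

66

26 + 42 = 68
68 + 59 = 127 ≡ 46 (mod 81)
46 - 69 = -23 ≡ 58 (mod 81)
58 · 57 = 3306 ≡ 66 (mod 81)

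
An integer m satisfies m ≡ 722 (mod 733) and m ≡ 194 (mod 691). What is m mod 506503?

733⁻¹ mod 691: 733·181 ≡ 1 (mod 691), so 733⁻¹ ≡ 181.
m = 722 + 733·((194 − 722)·181 mod 691) = 722 + 733·481 = 353295.

353295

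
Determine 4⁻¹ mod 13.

Run the extended Euclidean algorithm:
13 = 3·4 + 1
4 = 4·1 + 0
gcd(4, 13) = 1, so the inverse exists.
Bézout: 1 = 1·13 − 3·4.
So 4⁻¹ ≡ −3 ≡ 10 (mod 13).

10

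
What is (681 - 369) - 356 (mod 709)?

681 - 369 = 312
312 - 356 = -44 ≡ 665 (mod 709)

665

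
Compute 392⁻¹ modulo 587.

587 = 1·392 + 195
392 = 2·195 + 2
195 = 97·2 + 1
2 = 2·1 + 0
gcd(392, 587) = 1, so the inverse exists.
Bézout: 1 = 195·587 − 292·392.
So 392⁻¹ ≡ −292 ≡ 295 (mod 587).

295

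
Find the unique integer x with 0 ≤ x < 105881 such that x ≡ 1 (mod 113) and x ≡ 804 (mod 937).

48591

113⁻¹ mod 937: 113×738 ≡ 1 (mod 937), so 113⁻¹ ≡ 738.
x = 1 + 113×((804 − 1)×738 mod 937) = 1 + 113×430 = 48591.
Check: 48591 mod 113 = 1, 48591 mod 937 = 804. ✓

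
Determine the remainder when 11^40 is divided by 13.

40 in binary is 101000, i.e. 40 = 32 + 8.
11^1 ≡ 11 (mod 13)
11^2 ≡ 11^2 = 121 ≡ 4 (mod 13)
11^4 ≡ 4^2 = 16 ≡ 3 (mod 13)
11^8 ≡ 3^2 = 9 (mod 13)
11^16 ≡ 9^2 = 81 ≡ 3 (mod 13)
11^32 ≡ 3^2 = 9 (mod 13)
11^40 = 11^32 · 11^8 ≡ 9 · 9 (mod 13).
9 · 9 = 81 ≡ 3 (mod 13).

3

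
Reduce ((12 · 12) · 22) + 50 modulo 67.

2

12 · 12 = 144 ≡ 10 (mod 67)
10 · 22 = 220 ≡ 19 (mod 67)
19 + 50 = 69 ≡ 2 (mod 67)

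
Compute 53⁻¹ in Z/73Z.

73 = 1×53 + 20
53 = 2×20 + 13
20 = 1×13 + 7
13 = 1×7 + 6
7 = 1×6 + 1
6 = 6×1 + 0
gcd(53, 73) = 1, so the inverse exists.
Bézout: 1 = 8×73 − 11×53.
So 53⁻¹ ≡ −11 ≡ 62 (mod 73).

62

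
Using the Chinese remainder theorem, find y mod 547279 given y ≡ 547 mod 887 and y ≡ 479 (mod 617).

130049

887⁻¹ mod 617: 887*16 ≡ 1 (mod 617), so 887⁻¹ ≡ 16.
y = 547 + 887*((479 − 547)*16 mod 617) = 547 + 887*146 = 130049.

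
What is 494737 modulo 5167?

494737 = 95*5167 + 3872, so 494737 ≡ 3872 (mod 5167).

3872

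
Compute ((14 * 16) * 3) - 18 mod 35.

24

14 * 16 = 224 ≡ 14 (mod 35)
14 * 3 = 42 ≡ 7 (mod 35)
7 - 18 = -11 ≡ 24 (mod 35)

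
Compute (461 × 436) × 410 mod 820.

0

461 × 436 = 200996 ≡ 96 (mod 820)
96 × 410 = 39360 ≡ 0 (mod 820)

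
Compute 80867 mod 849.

212

80867 = 95·849 + 212, so 80867 ≡ 212 (mod 849).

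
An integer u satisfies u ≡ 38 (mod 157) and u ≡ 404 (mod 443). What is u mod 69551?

50906

157⁻¹ mod 443: 157·364 ≡ 1 (mod 443), so 157⁻¹ ≡ 364.
u = 38 + 157·((404 − 38)·364 mod 443) = 38 + 157·324 = 50906.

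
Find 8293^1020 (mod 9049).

1020 in binary is 1111111100, i.e. 1020 = 512 + 256 + 128 + 64 + 32 + 16 + 8 + 4.
8293^1 ≡ 8293 (mod 9049)
8293^2 ≡ 8293^2 = 68773849 ≡ 1449 (mod 9049)
8293^4 ≡ 1449^2 = 2099601 ≡ 233 (mod 9049)
8293^8 ≡ 233^2 = 54289 ≡ 9044 (mod 9049)
8293^16 ≡ 9044^2 = 81793936 ≡ 25 (mod 9049)
8293^32 ≡ 25^2 = 625 (mod 9049)
8293^64 ≡ 625^2 = 390625 ≡ 1518 (mod 9049)
8293^128 ≡ 1518^2 = 2304324 ≡ 5878 (mod 9049)
8293^256 ≡ 5878^2 = 34550884 ≡ 1802 (mod 9049)
8293^512 ≡ 1802^2 = 3247204 ≡ 7662 (mod 9049)
8293^1020 = 8293^512 · 8293^256 · 8293^128 · 8293^64 · 8293^32 · 8293^16 · 8293^8 · 8293^4 ≡ 7662 · 1802 · 5878 · 1518 · 625 · 25 · 9044 · 233 (mod 9049).
Accumulate the product:
7662 · 1802 = 13806924 ≡ 7199
7199 · 5878 = 42315722 ≡ 2598
2598 · 1518 = 3943764 ≡ 7449
7449 · 625 = 4655625 ≡ 4439
4439 · 25 = 110975 ≡ 2387
2387 · 9044 = 21588028 ≡ 6163
6163 · 233 = 1435979 ≡ 6237

6237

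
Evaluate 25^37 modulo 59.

19

25^1 ≡ 25 (mod 59)
25^2 ≡ 25^2 = 625 ≡ 35 (mod 59)
25^4 ≡ 35^2 = 1225 ≡ 45 (mod 59)
25^8 ≡ 45^2 = 2025 ≡ 19 (mod 59)
25^16 ≡ 19^2 = 361 ≡ 7 (mod 59)
25^32 ≡ 7^2 = 49 (mod 59)
25^37 = 25^32 × 25^4 × 25^1 ≡ 49 × 45 × 25 (mod 59).
Accumulate the product:
49 × 45 = 2205 ≡ 22
22 × 25 = 550 ≡ 19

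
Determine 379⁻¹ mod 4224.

691

Apply the Euclidean algorithm and back-substitute:
4224 = 11×379 + 55
379 = 6×55 + 49
55 = 1×49 + 6
49 = 8×6 + 1
6 = 6×1 + 0
gcd(379, 4224) = 1, so the inverse exists.
Back-substitute for 1:
1 = 1×49 − 8×6
  = −8×55 + 9×49
  = 9×379 − 62×55
  = −62×4224 + 691×379
So 379⁻¹ ≡ 691 (mod 4224).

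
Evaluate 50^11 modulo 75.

50

Compute successive squares:
11 in binary is 1011, i.e. 11 = 8 + 2 + 1.
50^1 ≡ 50 (mod 75)
50^2 ≡ 50^2 = 2500 ≡ 25 (mod 75)
50^4 ≡ 25^2 = 625 ≡ 25 (mod 75)
50^8 ≡ 25^2 = 625 ≡ 25 (mod 75)
50^11 = 50^8 * 50^2 * 50^1 ≡ 25 * 25 * 50 (mod 75).
Accumulate the product:
25 * 25 = 625 ≡ 25
25 * 50 = 1250 ≡ 50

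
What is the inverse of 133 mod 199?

3

Run the extended Euclidean algorithm:
199 = 1*133 + 66
133 = 2*66 + 1
66 = 66*1 + 0
gcd(133, 199) = 1, so the inverse exists.
Bézout: 1 = −2*199 + 3*133.
So 133⁻¹ ≡ 3 (mod 199).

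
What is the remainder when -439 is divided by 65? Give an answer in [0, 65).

-439 = -7×65 + 16, so -439 ≡ 16 (mod 65).

16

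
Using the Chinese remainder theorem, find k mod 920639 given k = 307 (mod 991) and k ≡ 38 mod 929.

604817

991⁻¹ mod 929: 991×15 ≡ 1 (mod 929), so 991⁻¹ ≡ 15.
k = 307 + 991×((38 − 307)×15 mod 929) = 307 + 991×610 = 604817.
Check: 604817 mod 991 = 307, 604817 mod 929 = 38. ✓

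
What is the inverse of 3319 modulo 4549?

2955

Run the extended Euclidean algorithm:
4549 = 1*3319 + 1230
3319 = 2*1230 + 859
1230 = 1*859 + 371
859 = 2*371 + 117
371 = 3*117 + 20
117 = 5*20 + 17
20 = 1*17 + 3
17 = 5*3 + 2
3 = 1*2 + 1
2 = 2*1 + 0
gcd(3319, 4549) = 1, so the inverse exists.
Back-substitute for 1:
1 = 1*3 − 1*2
  = −1*17 + 6*3
  = 6*20 − 7*17
  = −7*117 + 41*20
  = 41*371 − 130*117
  = −130*859 + 301*371
  = 301*1230 − 431*859
  = −431*3319 + 1163*1230
  = 1163*4549 − 1594*3319
So 3319⁻¹ ≡ −1594 ≡ 2955 (mod 4549).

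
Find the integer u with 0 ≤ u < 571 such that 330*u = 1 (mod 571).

154

571 = 1·330 + 241
330 = 1·241 + 89
241 = 2·89 + 63
89 = 1·63 + 26
63 = 2·26 + 11
26 = 2·11 + 4
11 = 2·4 + 3
4 = 1·3 + 1
3 = 3·1 + 0
gcd(330, 571) = 1, so the inverse exists.
Bézout: 1 = −89·571 + 154·330.
So 330⁻¹ ≡ 154 (mod 571).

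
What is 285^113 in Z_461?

285^1 ≡ 285 (mod 461)
285^2 ≡ 285^2 = 81225 ≡ 89 (mod 461)
285^4 ≡ 89^2 = 7921 ≡ 84 (mod 461)
285^8 ≡ 84^2 = 7056 ≡ 141 (mod 461)
285^16 ≡ 141^2 = 19881 ≡ 58 (mod 461)
285^32 ≡ 58^2 = 3364 ≡ 137 (mod 461)
285^64 ≡ 137^2 = 18769 ≡ 329 (mod 461)
285^113 = 285^64 × 285^32 × 285^16 × 285^1 ≡ 329 × 137 × 58 × 285 (mod 461).
Accumulate the product:
329 × 137 = 45073 ≡ 356
356 × 58 = 20648 ≡ 364
364 × 285 = 103740 ≡ 15

15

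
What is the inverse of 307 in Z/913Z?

571

913 = 2×307 + 299
307 = 1×299 + 8
299 = 37×8 + 3
8 = 2×3 + 2
3 = 1×2 + 1
2 = 2×1 + 0
gcd(307, 913) = 1, so the inverse exists.
Back-substitute for 1:
1 = 1×3 − 1×2
  = −1×8 + 3×3
  = 3×299 − 112×8
  = −112×307 + 115×299
  = 115×913 − 342×307
So 307⁻¹ ≡ −342 ≡ 571 (mod 913).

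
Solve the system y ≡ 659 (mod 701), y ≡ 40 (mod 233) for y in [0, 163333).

28699

701⁻¹ mod 233: 701*117 ≡ 1 (mod 233), so 701⁻¹ ≡ 117.
y = 659 + 701*((40 − 659)*117 mod 233) = 659 + 701*40 = 28699.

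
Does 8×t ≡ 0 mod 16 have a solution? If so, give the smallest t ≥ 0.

0

gcd(8, 16) = 8, and 8 | 0, so solutions exist.
Divide through by 8: 1×t ≡ 0 (mod 2).
1⁻¹ ≡ 1 (mod 2).
t ≡ 1×0 ≡ 0 (mod 2).
The smallest non-negative solution is t = 0.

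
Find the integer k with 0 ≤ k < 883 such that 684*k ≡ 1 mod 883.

812

Run the extended Euclidean algorithm:
883 = 1·684 + 199
684 = 3·199 + 87
199 = 2·87 + 25
87 = 3·25 + 12
25 = 2·12 + 1
12 = 12·1 + 0
gcd(684, 883) = 1, so the inverse exists.
Back-substitute for 1:
1 = 1·25 − 2·12
  = −2·87 + 7·25
  = 7·199 − 16·87
  = −16·684 + 55·199
  = 55·883 − 71·684
So 684⁻¹ ≡ −71 ≡ 812 (mod 883).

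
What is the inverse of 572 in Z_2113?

809

2113 = 3·572 + 397
572 = 1·397 + 175
397 = 2·175 + 47
175 = 3·47 + 34
47 = 1·34 + 13
34 = 2·13 + 8
13 = 1·8 + 5
8 = 1·5 + 3
5 = 1·3 + 2
3 = 1·2 + 1
2 = 2·1 + 0
gcd(572, 2113) = 1, so the inverse exists.
Back-substitute for 1:
1 = 1·3 − 1·2
  = −1·5 + 2·3
  = 2·8 − 3·5
  = −3·13 + 5·8
  = 5·34 − 13·13
  = −13·47 + 18·34
  = 18·175 − 67·47
  = −67·397 + 152·175
  = 152·572 − 219·397
  = −219·2113 + 809·572
So 572⁻¹ ≡ 809 (mod 2113).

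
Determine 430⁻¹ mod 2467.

Run the extended Euclidean algorithm:
2467 = 5*430 + 317
430 = 1*317 + 113
317 = 2*113 + 91
113 = 1*91 + 22
91 = 4*22 + 3
22 = 7*3 + 1
3 = 3*1 + 0
gcd(430, 2467) = 1, so the inverse exists.
Back-substitute for 1:
1 = 1*22 − 7*3
  = −7*91 + 29*22
  = 29*113 − 36*91
  = −36*317 + 101*113
  = 101*430 − 137*317
  = −137*2467 + 786*430
So 430⁻¹ ≡ 786 (mod 2467).

786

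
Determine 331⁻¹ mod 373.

Run the extended Euclidean algorithm:
373 = 1×331 + 42
331 = 7×42 + 37
42 = 1×37 + 5
37 = 7×5 + 2
5 = 2×2 + 1
2 = 2×1 + 0
gcd(331, 373) = 1, so the inverse exists.
Back-substitute for 1:
1 = 1×5 − 2×2
  = −2×37 + 15×5
  = 15×42 − 17×37
  = −17×331 + 134×42
  = 134×373 − 151×331
So 331⁻¹ ≡ −151 ≡ 222 (mod 373).

222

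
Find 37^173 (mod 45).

By square-and-multiply:
173 in binary is 10101101, i.e. 173 = 128 + 32 + 8 + 4 + 1.
37^1 ≡ 37 (mod 45)
37^2 ≡ 37^2 = 1369 ≡ 19 (mod 45)
37^4 ≡ 19^2 = 361 ≡ 1 (mod 45)
37^8 ≡ 1^2 = 1 (mod 45)
37^16 ≡ 1^2 = 1 (mod 45)
37^32 ≡ 1^2 = 1 (mod 45)
37^64 ≡ 1^2 = 1 (mod 45)
37^128 ≡ 1^2 = 1 (mod 45)
37^173 = 37^128 × 37^32 × 37^8 × 37^4 × 37^1 ≡ 1 × 1 × 1 × 1 × 37 (mod 45).
Accumulate the product:
1 × 1 = 1
1 × 1 = 1
1 × 1 = 1
1 × 37 = 37

37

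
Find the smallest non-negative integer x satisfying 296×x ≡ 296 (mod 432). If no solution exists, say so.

1

gcd(296, 432) = 8, and 8 | 296, so solutions exist.
Divide through by 8: 37×x ≡ 37 (mod 54).
37⁻¹ ≡ 19 (mod 54).
x ≡ 19×37 ≡ 1 (mod 54).
The smallest non-negative solution is x = 1.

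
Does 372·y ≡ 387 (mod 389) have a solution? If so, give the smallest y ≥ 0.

23

gcd(372, 389) = 1, so a unique solution mod 389 exists.
372⁻¹ ≡ 183 (mod 389).
y ≡ 183·387 ≡ 23 (mod 389).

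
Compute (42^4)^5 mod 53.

28

(42)^4 ≡ 13 (mod 53)
(13)^5 ≡ 28 (mod 53)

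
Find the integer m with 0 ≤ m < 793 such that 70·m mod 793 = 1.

Apply the Euclidean algorithm and back-substitute:
793 = 11·70 + 23
70 = 3·23 + 1
23 = 23·1 + 0
gcd(70, 793) = 1, so the inverse exists.
Back-substitute for 1:
1 = 1·70 − 3·23
  = −3·793 + 34·70
So 70⁻¹ ≡ 34 (mod 793).

34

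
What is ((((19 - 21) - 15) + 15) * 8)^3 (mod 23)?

21

19 - 21 = -2 ≡ 21 (mod 23)
21 - 15 = 6
6 + 15 = 21
21 * 8 = 168 ≡ 7 (mod 23)
(7)^3 ≡ 21 (mod 23)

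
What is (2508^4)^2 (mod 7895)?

6416

(2508)^4 ≡ 6306 (mod 7895)
(6306)^2 ≡ 6416 (mod 7895)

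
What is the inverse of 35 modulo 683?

Run the extended Euclidean algorithm:
683 = 19×35 + 18
35 = 1×18 + 17
18 = 1×17 + 1
17 = 17×1 + 0
gcd(35, 683) = 1, so the inverse exists.
Back-substitute for 1:
1 = 1×18 − 1×17
  = −1×35 + 2×18
  = 2×683 − 39×35
So 35⁻¹ ≡ −39 ≡ 644 (mod 683).

644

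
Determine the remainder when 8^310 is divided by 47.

37

8^1 ≡ 8 (mod 47)
8^2 ≡ 8^2 = 64 ≡ 17 (mod 47)
8^4 ≡ 17^2 = 289 ≡ 7 (mod 47)
8^8 ≡ 7^2 = 49 ≡ 2 (mod 47)
8^16 ≡ 2^2 = 4 (mod 47)
8^32 ≡ 4^2 = 16 (mod 47)
8^64 ≡ 16^2 = 256 ≡ 21 (mod 47)
8^128 ≡ 21^2 = 441 ≡ 18 (mod 47)
8^256 ≡ 18^2 = 324 ≡ 42 (mod 47)
8^310 = 8^256 × 8^32 × 8^16 × 8^4 × 8^2 ≡ 42 × 16 × 4 × 7 × 17 (mod 47).
Accumulate the product:
42 × 16 = 672 ≡ 14
14 × 4 = 56 ≡ 9
9 × 7 = 63 ≡ 16
16 × 17 = 272 ≡ 37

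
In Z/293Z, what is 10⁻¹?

88

293 = 29×10 + 3
10 = 3×3 + 1
3 = 3×1 + 0
gcd(10, 293) = 1, so the inverse exists.
Back-substitute for 1:
1 = 1×10 − 3×3
  = −3×293 + 88×10
So 10⁻¹ ≡ 88 (mod 293).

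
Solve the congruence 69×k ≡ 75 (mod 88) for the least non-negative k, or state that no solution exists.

gcd(69, 88) = 1, so a unique solution mod 88 exists.
69⁻¹ ≡ 37 (mod 88).
k ≡ 37×75 ≡ 47 (mod 88).

47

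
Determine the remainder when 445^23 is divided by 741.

373

23 in binary is 10111, i.e. 23 = 16 + 4 + 2 + 1.
445^1 ≡ 445 (mod 741)
445^2 ≡ 445^2 = 198025 ≡ 178 (mod 741)
445^4 ≡ 178^2 = 31684 ≡ 562 (mod 741)
445^8 ≡ 562^2 = 315844 ≡ 178 (mod 741)
445^16 ≡ 178^2 = 31684 ≡ 562 (mod 741)
445^23 = 445^16 × 445^4 × 445^2 × 445^1 ≡ 562 × 562 × 178 × 445 (mod 741).
Accumulate the product:
562 × 562 = 315844 ≡ 178
178 × 178 = 31684 ≡ 562
562 × 445 = 250090 ≡ 373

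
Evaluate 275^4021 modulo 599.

215

By square-and-multiply:
4021 in binary is 111110110101, i.e. 4021 = 2048 + 1024 + 512 + 256 + 128 + 32 + 16 + 4 + 1.
275^1 ≡ 275 (mod 599)
275^2 ≡ 275^2 = 75625 ≡ 151 (mod 599)
275^4 ≡ 151^2 = 22801 ≡ 39 (mod 599)
275^8 ≡ 39^2 = 1521 ≡ 323 (mod 599)
275^16 ≡ 323^2 = 104329 ≡ 103 (mod 599)
275^32 ≡ 103^2 = 10609 ≡ 426 (mod 599)
275^64 ≡ 426^2 = 181476 ≡ 578 (mod 599)
275^128 ≡ 578^2 = 334084 ≡ 441 (mod 599)
275^256 ≡ 441^2 = 194481 ≡ 405 (mod 599)
275^512 ≡ 405^2 = 164025 ≡ 498 (mod 599)
275^1024 ≡ 498^2 = 248004 ≡ 18 (mod 599)
275^2048 ≡ 18^2 = 324 (mod 599)
275^4021 = 275^2048 * 275^1024 * 275^512 * 275^256 * 275^128 * 275^32 * 275^16 * 275^4 * 275^1 ≡ 324 * 18 * 498 * 405 * 441 * 426 * 103 * 39 * 275 (mod 599).
Accumulate the product:
324 * 18 = 5832 ≡ 441
441 * 498 = 219618 ≡ 384
384 * 405 = 155520 ≡ 379
379 * 441 = 167139 ≡ 18
18 * 426 = 7668 ≡ 480
480 * 103 = 49440 ≡ 322
322 * 39 = 12558 ≡ 578
578 * 275 = 158950 ≡ 215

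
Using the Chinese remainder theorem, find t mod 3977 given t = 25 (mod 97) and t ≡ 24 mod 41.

2935

97⁻¹ mod 41: 97*11 ≡ 1 (mod 41), so 97⁻¹ ≡ 11.
t = 25 + 97*((24 − 25)*11 mod 41) = 25 + 97*30 = 2935.
Check: 2935 mod 97 = 25, 2935 mod 41 = 24. ✓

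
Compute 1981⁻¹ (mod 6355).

By the extended Euclidean algorithm:
6355 = 3×1981 + 412
1981 = 4×412 + 333
412 = 1×333 + 79
333 = 4×79 + 17
79 = 4×17 + 11
17 = 1×11 + 6
11 = 1×6 + 5
6 = 1×5 + 1
5 = 5×1 + 0
gcd(1981, 6355) = 1, so the inverse exists.
Back-substitute for 1:
1 = 1×6 − 1×5
  = −1×11 + 2×6
  = 2×17 − 3×11
  = −3×79 + 14×17
  = 14×333 − 59×79
  = −59×412 + 73×333
  = 73×1981 − 351×412
  = −351×6355 + 1126×1981
So 1981⁻¹ ≡ 1126 (mod 6355).

1126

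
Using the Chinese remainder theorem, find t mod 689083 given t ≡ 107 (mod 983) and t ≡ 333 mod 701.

983⁻¹ mod 701: 983·614 ≡ 1 (mod 701), so 983⁻¹ ≡ 614.
t = 107 + 983·((333 − 107)·614 mod 701) = 107 + 983·667 = 655768.

655768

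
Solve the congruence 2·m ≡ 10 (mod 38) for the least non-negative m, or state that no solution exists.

5

gcd(2, 38) = 2, and 2 | 10, so solutions exist.
Divide through by 2: 1·m ≡ 5 mod 19.
1⁻¹ ≡ 1 (mod 19).
m ≡ 1·5 ≡ 5 (mod 19).
The smallest non-negative solution is m = 5.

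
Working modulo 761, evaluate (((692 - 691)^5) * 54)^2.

692 - 691 = 1
(1)^5 ≡ 1 (mod 761)
1 * 54 = 54
(54)^2 ≡ 633 (mod 761)

633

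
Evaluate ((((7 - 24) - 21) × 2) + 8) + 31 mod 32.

7 - 24 = -17 ≡ 15 (mod 32)
15 - 21 = -6 ≡ 26 (mod 32)
26 × 2 = 52 ≡ 20 (mod 32)
20 + 8 = 28
28 + 31 = 59 ≡ 27 (mod 32)

27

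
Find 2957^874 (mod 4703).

4386

Using repeated squaring:
874 in binary is 1101101010, i.e. 874 = 512 + 256 + 64 + 32 + 8 + 2.
2957^1 ≡ 2957 (mod 4703)
2957^2 ≡ 2957^2 = 8743849 ≡ 972 (mod 4703)
2957^4 ≡ 972^2 = 944784 ≡ 4184 (mod 4703)
2957^8 ≡ 4184^2 = 17505856 ≡ 1290 (mod 4703)
2957^16 ≡ 1290^2 = 1664100 ≡ 3941 (mod 4703)
2957^32 ≡ 3941^2 = 15531481 ≡ 2175 (mod 4703)
2957^64 ≡ 2175^2 = 4730625 ≡ 4110 (mod 4703)
2957^128 ≡ 4110^2 = 16892100 ≡ 3627 (mod 4703)
2957^256 ≡ 3627^2 = 13155129 ≡ 838 (mod 4703)
2957^512 ≡ 838^2 = 702244 ≡ 1497 (mod 4703)
2957^874 = 2957^512 · 2957^256 · 2957^64 · 2957^32 · 2957^8 · 2957^2 ≡ 1497 · 838 · 4110 · 2175 · 1290 · 972 (mod 4703).
Accumulate the product:
1497 · 838 = 1254486 ≡ 3488
3488 · 4110 = 14335680 ≡ 936
936 · 2175 = 2035800 ≡ 4104
4104 · 1290 = 5294160 ≡ 3285
3285 · 972 = 3193020 ≡ 4386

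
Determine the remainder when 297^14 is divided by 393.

21

Compute successive squares:
14 in binary is 1110, i.e. 14 = 8 + 4 + 2.
297^1 ≡ 297 (mod 393)
297^2 ≡ 297^2 = 88209 ≡ 177 (mod 393)
297^4 ≡ 177^2 = 31329 ≡ 282 (mod 393)
297^8 ≡ 282^2 = 79524 ≡ 138 (mod 393)
297^14 = 297^8 · 297^4 · 297^2 ≡ 138 · 282 · 177 (mod 393).
Accumulate the product:
138 · 282 = 38916 ≡ 9
9 · 177 = 1593 ≡ 21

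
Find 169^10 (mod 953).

270

By square-and-multiply:
10 in binary is 1010, i.e. 10 = 8 + 2.
169^1 ≡ 169 (mod 953)
169^2 ≡ 169^2 = 28561 ≡ 924 (mod 953)
169^4 ≡ 924^2 = 853776 ≡ 841 (mod 953)
169^8 ≡ 841^2 = 707281 ≡ 155 (mod 953)
169^10 = 169^8 * 169^2 ≡ 155 * 924 (mod 953).
155 * 924 = 143220 ≡ 270 (mod 953).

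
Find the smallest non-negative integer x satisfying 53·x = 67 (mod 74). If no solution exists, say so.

25

gcd(53, 74) = 1, so a unique solution mod 74 exists.
53⁻¹ ≡ 7 (mod 74).
x ≡ 7·67 ≡ 25 (mod 74).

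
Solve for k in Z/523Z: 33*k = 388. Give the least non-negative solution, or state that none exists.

gcd(33, 523) = 1, so a unique solution mod 523 exists.
33⁻¹ ≡ 317 (mod 523).
k ≡ 317*388 ≡ 91 (mod 523).

91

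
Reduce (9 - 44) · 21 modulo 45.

9 - 44 = -35 ≡ 10 (mod 45)
10 · 21 = 210 ≡ 30 (mod 45)

30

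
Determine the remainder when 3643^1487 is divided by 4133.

1487 in binary is 10111001111, i.e. 1487 = 1024 + 256 + 128 + 64 + 8 + 4 + 2 + 1.
3643^1 ≡ 3643 (mod 4133)
3643^2 ≡ 3643^2 = 13271449 ≡ 386 (mod 4133)
3643^4 ≡ 386^2 = 148996 ≡ 208 (mod 4133)
3643^8 ≡ 208^2 = 43264 ≡ 1934 (mod 4133)
3643^16 ≡ 1934^2 = 3740356 ≡ 4124 (mod 4133)
3643^32 ≡ 4124^2 = 17007376 ≡ 81 (mod 4133)
3643^64 ≡ 81^2 = 6561 ≡ 2428 (mod 4133)
3643^128 ≡ 2428^2 = 5895184 ≡ 1526 (mod 4133)
3643^256 ≡ 1526^2 = 2328676 ≡ 1797 (mod 4133)
3643^512 ≡ 1797^2 = 3229209 ≡ 1336 (mod 4133)
3643^1024 ≡ 1336^2 = 1784896 ≡ 3573 (mod 4133)
3643^1487 = 3643^1024 · 3643^256 · 3643^128 · 3643^64 · 3643^8 · 3643^4 · 3643^2 · 3643^1 ≡ 3573 · 1797 · 1526 · 2428 · 1934 · 208 · 386 · 3643 (mod 4133).
Accumulate the product:
3573 · 1797 = 6420681 ≡ 2132
2132 · 1526 = 3253432 ≡ 761
761 · 2428 = 1847708 ≡ 257
257 · 1934 = 497038 ≡ 1078
1078 · 208 = 224224 ≡ 1042
1042 · 386 = 402212 ≡ 1311
1311 · 3643 = 4775973 ≡ 2358

2358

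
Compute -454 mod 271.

-454 = -2·271 + 88, so -454 ≡ 88 (mod 271).

88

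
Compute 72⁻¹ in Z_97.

97 = 1×72 + 25
72 = 2×25 + 22
25 = 1×22 + 3
22 = 7×3 + 1
3 = 3×1 + 0
gcd(72, 97) = 1, so the inverse exists.
Back-substitute for 1:
1 = 1×22 − 7×3
  = −7×25 + 8×22
  = 8×72 − 23×25
  = −23×97 + 31×72
So 72⁻¹ ≡ 31 (mod 97).

31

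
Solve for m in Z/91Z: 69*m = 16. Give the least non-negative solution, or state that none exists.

82

gcd(69, 91) = 1, so a unique solution mod 91 exists.
69⁻¹ ≡ 62 (mod 91).
m ≡ 62*16 ≡ 82 (mod 91).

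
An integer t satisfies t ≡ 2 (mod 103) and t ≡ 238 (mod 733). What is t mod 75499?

36155

103⁻¹ mod 733: 103·427 ≡ 1 (mod 733), so 103⁻¹ ≡ 427.
t = 2 + 103·((238 − 2)·427 mod 733) = 2 + 103·351 = 36155.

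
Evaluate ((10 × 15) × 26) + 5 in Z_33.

11

10 × 15 = 150 ≡ 18 (mod 33)
18 × 26 = 468 ≡ 6 (mod 33)
6 + 5 = 11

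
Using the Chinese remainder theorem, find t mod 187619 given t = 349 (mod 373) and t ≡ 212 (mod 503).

45482

373⁻¹ mod 503: 373·414 ≡ 1 (mod 503), so 373⁻¹ ≡ 414.
t = 349 + 373·((212 − 349)·414 mod 503) = 349 + 373·121 = 45482.
Check: 45482 mod 373 = 349, 45482 mod 503 = 212. ✓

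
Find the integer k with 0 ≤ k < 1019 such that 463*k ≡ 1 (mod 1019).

By the extended Euclidean algorithm:
1019 = 2×463 + 93
463 = 4×93 + 91
93 = 1×91 + 2
91 = 45×2 + 1
2 = 2×1 + 0
gcd(463, 1019) = 1, so the inverse exists.
Bézout: 1 = −229×1019 + 504×463.
So 463⁻¹ ≡ 504 (mod 1019).

504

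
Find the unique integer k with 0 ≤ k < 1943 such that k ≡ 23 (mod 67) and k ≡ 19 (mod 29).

67⁻¹ mod 29: 67*13 ≡ 1 (mod 29), so 67⁻¹ ≡ 13.
k = 23 + 67*((19 − 23)*13 mod 29) = 23 + 67*6 = 425.

425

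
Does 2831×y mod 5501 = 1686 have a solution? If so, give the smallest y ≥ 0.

gcd(2831, 5501) = 1, so a unique solution mod 5501 exists.
2831⁻¹ ≡ 5091 (mod 5501).
y ≡ 5091×1686 ≡ 1866 (mod 5501).

1866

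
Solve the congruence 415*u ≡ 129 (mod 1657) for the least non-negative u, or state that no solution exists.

172

gcd(415, 1657) = 1, so a unique solution mod 1657 exists.
415⁻¹ ≡ 1106 (mod 1657).
u ≡ 1106*129 ≡ 172 (mod 1657).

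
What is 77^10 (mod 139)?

Compute successive squares:
10 in binary is 1010, i.e. 10 = 8 + 2.
77^1 ≡ 77 (mod 139)
77^2 ≡ 77^2 = 5929 ≡ 91 (mod 139)
77^4 ≡ 91^2 = 8281 ≡ 80 (mod 139)
77^8 ≡ 80^2 = 6400 ≡ 6 (mod 139)
77^10 = 77^8 × 77^2 ≡ 6 × 91 (mod 139).
6 × 91 = 546 ≡ 129 (mod 139).

129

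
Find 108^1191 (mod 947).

168

Compute successive squares:
108^1 ≡ 108 (mod 947)
108^2 ≡ 108^2 = 11664 ≡ 300 (mod 947)
108^4 ≡ 300^2 = 90000 ≡ 35 (mod 947)
108^8 ≡ 35^2 = 1225 ≡ 278 (mod 947)
108^16 ≡ 278^2 = 77284 ≡ 577 (mod 947)
108^32 ≡ 577^2 = 332929 ≡ 532 (mod 947)
108^64 ≡ 532^2 = 283024 ≡ 818 (mod 947)
108^128 ≡ 818^2 = 669124 ≡ 542 (mod 947)
108^256 ≡ 542^2 = 293764 ≡ 194 (mod 947)
108^512 ≡ 194^2 = 37636 ≡ 703 (mod 947)
108^1024 ≡ 703^2 = 494209 ≡ 822 (mod 947)
108^1191 = 108^1024 × 108^128 × 108^32 × 108^4 × 108^2 × 108^1 ≡ 822 × 542 × 532 × 35 × 300 × 108 (mod 947).
Accumulate the product:
822 × 542 = 445524 ≡ 434
434 × 532 = 230888 ≡ 767
767 × 35 = 26845 ≡ 329
329 × 300 = 98700 ≡ 212
212 × 108 = 22896 ≡ 168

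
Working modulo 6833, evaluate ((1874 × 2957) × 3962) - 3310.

3005

1874 × 2957 = 5541418 ≡ 6688 (mod 6833)
6688 × 3962 = 26497856 ≡ 6315 (mod 6833)
6315 - 3310 = 3005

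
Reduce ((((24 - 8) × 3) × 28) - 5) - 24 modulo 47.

46

24 - 8 = 16
16 × 3 = 48 ≡ 1 (mod 47)
1 × 28 = 28
28 - 5 = 23
23 - 24 = -1 ≡ 46 (mod 47)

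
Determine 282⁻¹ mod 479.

By the extended Euclidean algorithm:
479 = 1·282 + 197
282 = 1·197 + 85
197 = 2·85 + 27
85 = 3·27 + 4
27 = 6·4 + 3
4 = 1·3 + 1
3 = 3·1 + 0
gcd(282, 479) = 1, so the inverse exists.
Back-substitute for 1:
1 = 1·4 − 1·3
  = −1·27 + 7·4
  = 7·85 − 22·27
  = −22·197 + 51·85
  = 51·282 − 73·197
  = −73·479 + 124·282
So 282⁻¹ ≡ 124 (mod 479).

124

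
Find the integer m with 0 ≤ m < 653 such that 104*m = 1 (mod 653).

270

By the extended Euclidean algorithm:
653 = 6×104 + 29
104 = 3×29 + 17
29 = 1×17 + 12
17 = 1×12 + 5
12 = 2×5 + 2
5 = 2×2 + 1
2 = 2×1 + 0
gcd(104, 653) = 1, so the inverse exists.
Bézout: 1 = −43×653 + 270×104.
So 104⁻¹ ≡ 270 (mod 653).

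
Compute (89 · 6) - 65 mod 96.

89 · 6 = 534 ≡ 54 (mod 96)
54 - 65 = -11 ≡ 85 (mod 96)

85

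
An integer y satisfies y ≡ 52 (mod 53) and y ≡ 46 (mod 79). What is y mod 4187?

3285

53⁻¹ mod 79: 53*3 ≡ 1 (mod 79), so 53⁻¹ ≡ 3.
y = 52 + 53*((46 − 52)*3 mod 79) = 52 + 53*61 = 3285.
Check: 3285 mod 53 = 52, 3285 mod 79 = 46. ✓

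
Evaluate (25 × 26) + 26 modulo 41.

20

25 × 26 = 650 ≡ 35 (mod 41)
35 + 26 = 61 ≡ 20 (mod 41)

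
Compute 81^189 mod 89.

25

189 in binary is 10111101, i.e. 189 = 128 + 32 + 16 + 8 + 4 + 1.
81^1 ≡ 81 (mod 89)
81^2 ≡ 81^2 = 6561 ≡ 64 (mod 89)
81^4 ≡ 64^2 = 4096 ≡ 2 (mod 89)
81^8 ≡ 2^2 = 4 (mod 89)
81^16 ≡ 4^2 = 16 (mod 89)
81^32 ≡ 16^2 = 256 ≡ 78 (mod 89)
81^64 ≡ 78^2 = 6084 ≡ 32 (mod 89)
81^128 ≡ 32^2 = 1024 ≡ 45 (mod 89)
81^189 = 81^128 · 81^32 · 81^16 · 81^8 · 81^4 · 81^1 ≡ 45 · 78 · 16 · 4 · 2 · 81 (mod 89).
Accumulate the product:
45 · 78 = 3510 ≡ 39
39 · 16 = 624 ≡ 1
1 · 4 = 4
4 · 2 = 8
8 · 81 = 648 ≡ 25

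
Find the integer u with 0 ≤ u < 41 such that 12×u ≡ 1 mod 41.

By the extended Euclidean algorithm:
41 = 3·12 + 5
12 = 2·5 + 2
5 = 2·2 + 1
2 = 2·1 + 0
gcd(12, 41) = 1, so the inverse exists.
Back-substitute for 1:
1 = 1·5 − 2·2
  = −2·12 + 5·5
  = 5·41 − 17·12
So 12⁻¹ ≡ −17 ≡ 24 (mod 41).

24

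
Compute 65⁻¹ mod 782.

385

By the extended Euclidean algorithm:
782 = 12·65 + 2
65 = 32·2 + 1
2 = 2·1 + 0
gcd(65, 782) = 1, so the inverse exists.
Back-substitute for 1:
1 = 1·65 − 32·2
  = −32·782 + 385·65
So 65⁻¹ ≡ 385 (mod 782).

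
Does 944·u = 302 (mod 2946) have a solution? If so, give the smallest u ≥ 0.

gcd(944, 2946) = 2, and 2 | 302, so solutions exist.
Divide through by 2: 472·u ≡ 151 (mod 1473).
472⁻¹ ≡ 646 (mod 1473).
u ≡ 646·151 ≡ 328 (mod 1473).
The smallest non-negative solution is u = 328.

328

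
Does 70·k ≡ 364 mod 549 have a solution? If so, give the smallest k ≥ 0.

115

gcd(70, 549) = 1, so a unique solution mod 549 exists.
70⁻¹ ≡ 400 (mod 549).
k ≡ 400·364 ≡ 115 (mod 549).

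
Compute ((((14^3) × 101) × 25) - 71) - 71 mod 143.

(14)^3 ≡ 27 (mod 143)
27 × 101 = 2727 ≡ 10 (mod 143)
10 × 25 = 250 ≡ 107 (mod 143)
107 - 71 = 36
36 - 71 = -35 ≡ 108 (mod 143)

108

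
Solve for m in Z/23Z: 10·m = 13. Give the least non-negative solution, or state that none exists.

22

gcd(10, 23) = 1, so a unique solution mod 23 exists.
10⁻¹ ≡ 7 (mod 23).
m ≡ 7·13 ≡ 22 (mod 23).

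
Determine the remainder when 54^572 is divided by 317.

291

Using repeated squaring:
572 in binary is 1000111100, i.e. 572 = 512 + 32 + 16 + 8 + 4.
54^1 ≡ 54 (mod 317)
54^2 ≡ 54^2 = 2916 ≡ 63 (mod 317)
54^4 ≡ 63^2 = 3969 ≡ 165 (mod 317)
54^8 ≡ 165^2 = 27225 ≡ 280 (mod 317)
54^16 ≡ 280^2 = 78400 ≡ 101 (mod 317)
54^32 ≡ 101^2 = 10201 ≡ 57 (mod 317)
54^64 ≡ 57^2 = 3249 ≡ 79 (mod 317)
54^128 ≡ 79^2 = 6241 ≡ 218 (mod 317)
54^256 ≡ 218^2 = 47524 ≡ 291 (mod 317)
54^512 ≡ 291^2 = 84681 ≡ 42 (mod 317)
54^572 = 54^512 × 54^32 × 54^16 × 54^8 × 54^4 ≡ 42 × 57 × 101 × 280 × 165 (mod 317).
Accumulate the product:
42 × 57 = 2394 ≡ 175
175 × 101 = 17675 ≡ 240
240 × 280 = 67200 ≡ 313
313 × 165 = 51645 ≡ 291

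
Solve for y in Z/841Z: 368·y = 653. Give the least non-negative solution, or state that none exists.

gcd(368, 841) = 1, so a unique solution mod 841 exists.
368⁻¹ ≡ 16 (mod 841).
y ≡ 16·653 ≡ 356 (mod 841).

356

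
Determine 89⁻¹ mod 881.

881 = 9·89 + 80
89 = 1·80 + 9
80 = 8·9 + 8
9 = 1·8 + 1
8 = 8·1 + 0
gcd(89, 881) = 1, so the inverse exists.
Back-substitute for 1:
1 = 1·9 − 1·8
  = −1·80 + 9·9
  = 9·89 − 10·80
  = −10·881 + 99·89
So 89⁻¹ ≡ 99 (mod 881).

99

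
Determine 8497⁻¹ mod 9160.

7433

Apply the Euclidean algorithm and back-substitute:
9160 = 1·8497 + 663
8497 = 12·663 + 541
663 = 1·541 + 122
541 = 4·122 + 53
122 = 2·53 + 16
53 = 3·16 + 5
16 = 3·5 + 1
5 = 5·1 + 0
gcd(8497, 9160) = 1, so the inverse exists.
Bézout: 1 = 1602·9160 − 1727·8497.
So 8497⁻¹ ≡ −1727 ≡ 7433 (mod 9160).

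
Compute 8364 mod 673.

288

8364 = 12*673 + 288, so 8364 ≡ 288 (mod 673).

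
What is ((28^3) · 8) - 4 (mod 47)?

(28)^3 ≡ 3 (mod 47)
3 · 8 = 24
24 - 4 = 20

20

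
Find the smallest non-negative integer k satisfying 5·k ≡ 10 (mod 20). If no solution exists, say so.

2

gcd(5, 20) = 5, and 5 | 10, so solutions exist.
Divide through by 5: 1·k mod 4 = 2.
1⁻¹ ≡ 1 (mod 4).
k ≡ 1·2 ≡ 2 (mod 4).
The smallest non-negative solution is k = 2.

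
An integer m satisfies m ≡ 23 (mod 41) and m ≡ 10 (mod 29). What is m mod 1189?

474

41⁻¹ mod 29: 41·17 ≡ 1 (mod 29), so 41⁻¹ ≡ 17.
m = 23 + 41·((10 − 23)·17 mod 29) = 23 + 41·11 = 474.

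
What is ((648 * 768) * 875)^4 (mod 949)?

648 * 768 = 497664 ≡ 388 (mod 949)
388 * 875 = 339500 ≡ 707 (mod 949)
(707)^4 ≡ 105 (mod 949)

105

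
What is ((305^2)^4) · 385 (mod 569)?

(305)^2 ≡ 278 (mod 569)
(278)^4 ≡ 327 (mod 569)
327 · 385 = 125895 ≡ 146 (mod 569)

146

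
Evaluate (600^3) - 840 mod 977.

(600)^3 ≡ 932 (mod 977)
932 - 840 = 92

92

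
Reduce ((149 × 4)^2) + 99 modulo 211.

149 × 4 = 596 ≡ 174 (mod 211)
(174)^2 ≡ 103 (mod 211)
103 + 99 = 202

202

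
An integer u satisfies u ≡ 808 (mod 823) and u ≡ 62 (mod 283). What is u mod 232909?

823⁻¹ mod 283: 823*185 ≡ 1 (mod 283), so 823⁻¹ ≡ 185.
u = 808 + 823*((62 − 808)*185 mod 283) = 808 + 823*94 = 78170.
Check: 78170 mod 823 = 808, 78170 mod 283 = 62. ✓

78170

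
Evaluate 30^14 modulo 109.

Using repeated squaring:
14 in binary is 1110, i.e. 14 = 8 + 4 + 2.
30^1 ≡ 30 (mod 109)
30^2 ≡ 30^2 = 900 ≡ 28 (mod 109)
30^4 ≡ 28^2 = 784 ≡ 21 (mod 109)
30^8 ≡ 21^2 = 441 ≡ 5 (mod 109)
30^14 = 30^8 × 30^4 × 30^2 ≡ 5 × 21 × 28 (mod 109).
Accumulate the product:
5 × 21 = 105
105 × 28 = 2940 ≡ 106

106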